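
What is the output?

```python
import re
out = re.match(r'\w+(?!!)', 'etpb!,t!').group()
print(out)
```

etp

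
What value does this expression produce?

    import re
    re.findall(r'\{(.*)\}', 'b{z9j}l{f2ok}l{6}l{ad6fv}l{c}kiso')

['z9j}l{f2ok}l{6}l{ad6fv}l{c']

`findall` collects group 1 from the one match (1 total).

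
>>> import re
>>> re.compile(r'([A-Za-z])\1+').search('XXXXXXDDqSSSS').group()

'XXXXXX'

The backreference `\1` re-matches whatever the first group consumed, character for character.
`search` walks the string left to right and returns the first match it finds.
The match spans [0:6] → 'XXXXXX'.
Captured: group 1 = 'X'.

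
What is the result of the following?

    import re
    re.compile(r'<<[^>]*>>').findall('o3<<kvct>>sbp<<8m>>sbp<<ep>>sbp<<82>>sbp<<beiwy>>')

['<<kvct>>', '<<8m>>', '<<ep>>', '<<82>>', '<<beiwy>>']

Matches: at [2:10] → '<<kvct>>'; at [13:19] → '<<8m>>'; at [22:28] → '<<ep>>'; at [31:37] → '<<82>>'; at [40:49] → '<<beiwy>>'.
Since nothing is captured, `findall` lists the 5 matched substrings directly.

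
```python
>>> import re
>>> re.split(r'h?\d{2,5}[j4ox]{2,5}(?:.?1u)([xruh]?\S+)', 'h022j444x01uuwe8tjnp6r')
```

['', 'uwe8tjnp6r', '']

The pattern matches optionally a literal 'h', then 2 to 5 of a digit, then 2 to 5 of one of [j4ox]; then optionally any character, then the literal '1u' (non-capturing group); then optionally one of [xruh], then one or more of a non-whitespace character (captured).
Matches to split on: at [0:22] → 'h022j444x01uuwe8tjnp6r'.
Because the pattern has a capturing group, `split` also inserts each captured text between the pieces.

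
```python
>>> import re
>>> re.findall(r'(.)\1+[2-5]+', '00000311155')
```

The backreference `\1` re-matches whatever the first group consumed, character for character.
With a single group, `findall` returns only what that group captured — 2 items.

['0', '1']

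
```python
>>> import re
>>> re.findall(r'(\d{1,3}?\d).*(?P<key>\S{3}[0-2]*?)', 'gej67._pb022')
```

Pattern: 1 to 3 of a digit (lazy), then a digit (captured); then zero or more of any character; then exactly 3 of a non-whitespace character, then zero or more of a character in [0-2] (lazy) (captured as 'key').
Matches: at [3:12] match '67._pb022', groups = ('67', '022').
Multiple groups make `findall` return tuples — one 2-tuple for the one match.

[('67', '022')]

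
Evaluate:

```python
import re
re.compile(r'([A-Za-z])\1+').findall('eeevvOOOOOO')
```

After group 1 captures some text, `\1` only succeeds where that same text appears again.
Walking the string: at [0:3] match 'eee', group 1 = 'e'; at [3:5] match 'vv', group 1 = 'v'; at [5:11] match 'OOOOOO', group 1 = 'O'.
With a single group, `findall` returns only what that group captured — 3 items.

['e', 'v', 'O']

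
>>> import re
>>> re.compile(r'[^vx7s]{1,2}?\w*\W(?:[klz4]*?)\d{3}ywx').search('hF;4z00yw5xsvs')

None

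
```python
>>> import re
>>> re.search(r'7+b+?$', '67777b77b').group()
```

'77b'

Pattern: one or more of a literal '7'; then one or more of a literal 'b' (lazy); then anchored at the end.
The match spans [6:9] → '77b'.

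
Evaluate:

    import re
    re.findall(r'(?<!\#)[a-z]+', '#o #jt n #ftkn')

['t', 'n', 'tkn']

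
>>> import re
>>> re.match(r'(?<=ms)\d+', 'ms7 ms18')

The positive lookaround only admits positions where the adjacent text matches; those characters stay outside the span.
`re.match` only tries the pattern at the start of the string.
Here the string doesn't start with a match, so the call returns None.

None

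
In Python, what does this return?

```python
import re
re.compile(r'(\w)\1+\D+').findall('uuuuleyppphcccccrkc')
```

['u']

A backreference is literal: `\1` must see the identical characters the first group matched.
One capturing group, so `findall` returns just the captured substring from the one match — 1 in all.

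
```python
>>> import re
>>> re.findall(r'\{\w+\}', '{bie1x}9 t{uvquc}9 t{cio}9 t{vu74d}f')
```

Matches: at [0:7] → '{bie1x}'; at [10:17] → '{uvquc}'; at [20:25] → '{cio}'; at [28:35] → '{vu74d}'.
Since nothing is captured, `findall` lists the 4 matched substrings directly.

['{bie1x}', '{uvquc}', '{cio}', '{vu74d}']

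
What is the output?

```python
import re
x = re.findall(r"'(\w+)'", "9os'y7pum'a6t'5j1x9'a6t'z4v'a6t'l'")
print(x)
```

Because there's exactly one group, `findall` drops the full match and keeps group 1 from each hit.

['y7pum', '5j1x9', 'z4v', 'l']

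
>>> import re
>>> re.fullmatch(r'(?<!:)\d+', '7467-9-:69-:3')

A negative assertion filters positions out without eating any characters.
`fullmatch` succeeds only if the pattern covers the string from start to end.
Here the string isn't matched end-to-end, so the call returns None.

None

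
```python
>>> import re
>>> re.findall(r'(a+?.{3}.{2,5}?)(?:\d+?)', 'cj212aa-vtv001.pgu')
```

['aa-vtv']

With the lazy modifier that quantifier settles for the fewest repetitions that let the rest of the pattern succeed (the atoms after it are unaffected and can still be greedy).
`findall` collects group 1 from the one match (1 total).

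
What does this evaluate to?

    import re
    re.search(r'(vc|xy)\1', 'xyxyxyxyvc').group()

`\1` is not a pattern — it's the concrete string captured by group 1, re-applied verbatim.
`re.search` scans for the first position where the pattern succeeds.
The match spans [0:4] → 'xyxy'.
Captured: group 1 = 'xy'.

'xyxy'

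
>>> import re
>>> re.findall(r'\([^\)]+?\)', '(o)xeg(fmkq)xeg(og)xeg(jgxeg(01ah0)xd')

['(o)', '(fmkq)', '(og)', '(jgxeg(01ah0)']

With no groups in the pattern, `findall` gives back each whole match — 4 here.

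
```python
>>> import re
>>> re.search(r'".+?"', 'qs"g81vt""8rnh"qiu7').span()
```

A `+?`/`*?`/`{m,n}?` starts at its minimum and grows only as far as needed for what follows to match.
The match spans [2:9] → '"g81vt"'.

(2, 9)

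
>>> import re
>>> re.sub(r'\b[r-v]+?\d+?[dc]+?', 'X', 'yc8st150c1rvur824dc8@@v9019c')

'yc8st150c1rvur824dc8@@X'

Pattern: a word boundary (`\b`, zero-width); then one or more of a character in [r-v] (lazy), then one or more of a digit (lazy); then one or more of one of [dc] (lazy).
Every occurrence is swapped for 'X'.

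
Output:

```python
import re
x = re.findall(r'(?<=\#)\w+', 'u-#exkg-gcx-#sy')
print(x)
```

The `(?=…)`/`(?<=…)` assertion just peeks at neighbouring text; it doesn't advance the match position.
`findall` yields the raw match text (2 of them) because the pattern has no groups.

['exkg', 'sy']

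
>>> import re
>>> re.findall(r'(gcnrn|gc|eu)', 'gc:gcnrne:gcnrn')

`|` is ordered: at each position the engine commits to the first alternative that works.
Matches: at [0:2] match 'gc', group 1 = 'gc'; at [3:8] match 'gcnrn', group 1 = 'gcnrn'; at [10:15] match 'gcnrn', group 1 = 'gcnrn'.
One capturing group, so `findall` returns just the captured substring from each match — 3 in all.

['gc', 'gcnrn', 'gcnrn']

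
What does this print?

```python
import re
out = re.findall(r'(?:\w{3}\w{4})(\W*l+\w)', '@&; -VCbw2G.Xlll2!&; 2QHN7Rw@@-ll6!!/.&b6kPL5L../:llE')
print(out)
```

['@@-ll6', '../:llE']

The pattern matches exactly 3 of a word character, then exactly 4 of a word character (non-capturing group); then zero or more of a non-word character, then one or more of the literal 'l', then a word character (captured).
Because there's exactly one group, `findall` drops the full match and keeps group 1 from each hit.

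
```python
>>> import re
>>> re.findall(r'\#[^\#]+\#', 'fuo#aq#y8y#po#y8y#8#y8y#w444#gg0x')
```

['#aq#', '#po#', '#8#', '#w444#']

With no groups in the pattern, `findall` gives back each whole match — 4 here.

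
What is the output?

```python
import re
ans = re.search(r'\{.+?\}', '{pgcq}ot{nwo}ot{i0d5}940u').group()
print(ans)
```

{pgcq}

The `?` after the quantifier makes it lazy — it takes as little as possible before letting the rest of the pattern try.
The match spans [0:6] → '{pgcq}'.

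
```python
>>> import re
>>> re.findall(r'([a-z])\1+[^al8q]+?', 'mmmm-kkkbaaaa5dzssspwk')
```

['m', 'k', 'a', 's']

A backreference is literal: `\1` must see the identical characters the first group matched.
Because there's exactly one group, `findall` drops the full match and keeps group 1 from each hit.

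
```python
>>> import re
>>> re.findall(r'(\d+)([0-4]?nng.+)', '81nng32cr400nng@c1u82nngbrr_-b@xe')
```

2 groups means the one result is a tuple of 2 captured strings — 1 here.

[('81', 'nng32cr400nng@c1u82nngbrr_-b@xe')]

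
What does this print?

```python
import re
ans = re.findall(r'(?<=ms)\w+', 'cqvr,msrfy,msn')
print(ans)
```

['rfy', 'n']

Lookahead/lookbehind check context without consuming it, so the matched span excludes the asserted characters.
`findall` yields the raw match text (2 of them) because the pattern has no groups.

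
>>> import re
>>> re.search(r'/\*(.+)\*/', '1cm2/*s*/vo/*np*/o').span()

(4, 17)

The match spans [4:17] → '/*s*/vo/*np*/'.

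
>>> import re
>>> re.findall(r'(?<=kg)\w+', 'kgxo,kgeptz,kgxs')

['xo', 'eptz', 'xs']

Lookahead/lookbehind check context without consuming it, so the matched span excludes the asserted characters.
Since nothing is captured, `findall` lists the 3 matched substrings directly.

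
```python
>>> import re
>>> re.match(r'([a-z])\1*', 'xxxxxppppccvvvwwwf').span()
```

`\1` has to match the exact text group 1 already captured.
`match` is anchored at position 0; if the pattern doesn't fit there, it returns None.
The match spans [0:5] → 'xxxxx'.
Captured: group 1 = 'x'.

(0, 5)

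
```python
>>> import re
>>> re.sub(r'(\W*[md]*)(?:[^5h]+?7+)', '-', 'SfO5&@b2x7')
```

'SfO5-'

`sub` substitutes '-' at each match site.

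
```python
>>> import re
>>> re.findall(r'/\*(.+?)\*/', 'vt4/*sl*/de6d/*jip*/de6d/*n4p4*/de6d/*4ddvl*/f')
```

With the lazy modifier that quantifier settles for the fewest repetitions that let the rest of the pattern succeed (the atoms after it are unaffected and can still be greedy).
`findall` collects group 1 from each match (4 total).

['sl', 'jip', 'n4p4', '4ddvl']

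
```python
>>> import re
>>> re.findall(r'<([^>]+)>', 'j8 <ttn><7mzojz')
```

['ttn']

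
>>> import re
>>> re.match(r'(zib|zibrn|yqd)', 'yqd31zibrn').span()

(0, 3)

`re.match` only tries the pattern at the start of the string.
The match spans [0:3] → 'yqd'.
Captured: group 1 = 'yqd'.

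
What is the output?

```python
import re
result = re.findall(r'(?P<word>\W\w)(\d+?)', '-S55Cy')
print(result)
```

[('-S', '5')]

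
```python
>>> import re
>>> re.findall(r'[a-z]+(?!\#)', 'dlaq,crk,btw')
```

A negative assertion filters positions out without eating any characters.
Scanning left to right: at [0:4] → 'dlaq'; at [5:8] → 'crk'; at [9:12] → 'btw'.
`findall` yields the raw match text (3 of them) because the pattern has no groups.

['dlaq', 'crk', 'btw']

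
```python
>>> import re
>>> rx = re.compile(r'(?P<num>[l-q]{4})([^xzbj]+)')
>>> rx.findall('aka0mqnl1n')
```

[('mqnl', '1n')]

This matches exactly 4 of a character in [l-q] (captured as 'num'); then one or more of any character except [xzbj] (captured).
Scanning left to right: at [4:10] match 'mqnl1n', groups = ('mqnl', '1n').
`findall` packs the 2 group values into a tuple for every match.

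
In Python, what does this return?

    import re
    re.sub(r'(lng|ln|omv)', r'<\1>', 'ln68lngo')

'<ln>68<lng>o'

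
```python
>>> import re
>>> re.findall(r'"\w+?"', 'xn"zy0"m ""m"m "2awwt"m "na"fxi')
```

['"zy0"', '"m"', '"2awwt"', '"na"']

No capturing groups, so `findall` returns the 4 full match strings.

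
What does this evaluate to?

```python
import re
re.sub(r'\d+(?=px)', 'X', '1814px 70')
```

'Xpx 70'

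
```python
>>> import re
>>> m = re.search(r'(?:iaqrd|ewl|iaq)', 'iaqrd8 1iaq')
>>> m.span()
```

`|` is ordered: at each position the engine commits to the first alternative that works.
Unlike `match`, `search` isn't anchored — it looks for the pattern anywhere in the string.
The match spans [0:5] → 'iaqrd'.

(0, 5)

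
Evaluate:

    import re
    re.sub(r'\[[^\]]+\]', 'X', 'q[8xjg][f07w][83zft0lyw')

'qXX[83zft0lyw'

Matches: at [1:7] → '[8xjg]'; at [7:13] → '[f07w]'.
`sub` substitutes 'X' at each match site.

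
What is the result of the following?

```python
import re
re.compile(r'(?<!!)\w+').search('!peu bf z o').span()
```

(2, 4)

A negative assertion filters positions out without eating any characters.
The match spans [2:4] → 'eu'.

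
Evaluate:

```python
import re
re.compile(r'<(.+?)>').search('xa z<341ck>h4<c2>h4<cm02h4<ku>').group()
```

'<341ck>'

The match spans [4:11] → '<341ck>'.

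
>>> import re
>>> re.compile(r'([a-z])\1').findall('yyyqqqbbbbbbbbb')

['y', 'q', 'b', 'b', 'b', 'b']

A backreference is literal: `\1` must see the identical characters the first group matched.
One capturing group, so `findall` returns just the captured substring from each match — 6 in all.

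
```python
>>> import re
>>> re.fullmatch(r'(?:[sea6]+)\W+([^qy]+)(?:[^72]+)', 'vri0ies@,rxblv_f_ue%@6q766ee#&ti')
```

`fullmatch` succeeds only if the pattern covers the string from start to end.
Here the pattern can't cover the whole string, so the call returns None.

None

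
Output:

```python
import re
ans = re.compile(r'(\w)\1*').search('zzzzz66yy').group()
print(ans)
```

zzzzz

The backreference `\1` re-matches whatever the first group consumed, character for character.
`re.search` scans for the first position where the pattern succeeds.
The match spans [0:5] → 'zzzzz'.
Captured: group 1 = 'z'.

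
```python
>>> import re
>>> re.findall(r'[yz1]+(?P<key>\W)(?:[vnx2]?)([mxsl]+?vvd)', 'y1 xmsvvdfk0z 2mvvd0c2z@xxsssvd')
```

[(' ', 'msvvd'), (' ', 'mvvd')]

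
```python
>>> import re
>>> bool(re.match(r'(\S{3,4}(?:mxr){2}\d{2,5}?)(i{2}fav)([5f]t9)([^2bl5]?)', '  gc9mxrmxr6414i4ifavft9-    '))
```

The pattern matches 3 to 4 of a non-whitespace character, then the literal 'mxr' repeated 2 times, then 2 to 5 of a digit (lazy) (captured); then exactly 2 of the literal 'i', then the literal 'fav' (captured); then one of [5f], then the literal 't9' (captured); then optionally any character except [2bl5] (captured).
`re.match` only tries the pattern at the start of the string.
Here the string doesn't start with a match, so the call returns None, and `bool(None)` is False.

False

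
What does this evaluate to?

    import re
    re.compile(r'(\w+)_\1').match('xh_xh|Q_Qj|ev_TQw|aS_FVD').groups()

`\1` has to match the exact text group 1 already captured.
`re.match` won't scan ahead — the pattern has to work from the very first character.
The match spans [0:5] → 'xh_xh'.
Captured: group 1 = 'xh'.

('xh',)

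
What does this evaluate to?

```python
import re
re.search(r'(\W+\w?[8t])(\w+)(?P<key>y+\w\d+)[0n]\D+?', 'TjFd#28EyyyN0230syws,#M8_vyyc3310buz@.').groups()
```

('#28', 'Eyy', 'yN023')

This matches one or more of a non-word character, then optionally a word character, then one of [8t] (captured); then one or more of a word character (captured); then one or more of a literal 'y', then a word character, then one or more of a digit (captured as 'key'); then one of [0n], then one or more of a non-digit (lazy).
With the lazy modifier that quantifier settles for the fewest repetitions that let the rest of the pattern succeed (the atoms after it are unaffected and can still be greedy).
`search` walks the string left to right and returns the first match it finds.
The match spans [4:17] → '#28EyyyN0230s'.
Captured: group 1 = '#28', group 2 = 'Eyy', group 3 = 'yN023'.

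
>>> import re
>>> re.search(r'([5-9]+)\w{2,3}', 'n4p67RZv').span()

This matches one or more of a character in [5-9] (captured); then 2 to 3 of a word character.
Unlike `match`, `search` isn't anchored — it looks for the pattern anywhere in the string.
The match spans [3:8] → '67RZv'.
Captured: group 1 = '67'.

(3, 8)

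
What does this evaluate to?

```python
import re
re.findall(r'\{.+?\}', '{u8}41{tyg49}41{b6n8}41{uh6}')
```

A non-greedy quantifier consumes as few characters as it can — just enough that the remainder of the pattern still matches from where it stops; whatever follows it matches normally.
`findall` yields the raw match text (4 of them) because the pattern has no groups.

['{u8}', '{tyg49}', '{b6n8}', '{uh6}']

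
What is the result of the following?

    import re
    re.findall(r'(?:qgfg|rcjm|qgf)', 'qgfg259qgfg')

The regex engine tests alternatives in the order written; an earlier branch that matches wins even if a later one would match more.
Scanning left to right: at [0:4] → 'qgfg'; at [7:11] → 'qgfg'.
`findall` yields the raw match text (2 of them) because the pattern has no groups.

['qgfg', 'qgfg']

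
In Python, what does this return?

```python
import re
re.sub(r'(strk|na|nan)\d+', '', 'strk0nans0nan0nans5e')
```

'nans0nans5e'

Each match is replaced by ''.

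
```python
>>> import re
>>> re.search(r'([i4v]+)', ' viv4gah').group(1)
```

'viv4'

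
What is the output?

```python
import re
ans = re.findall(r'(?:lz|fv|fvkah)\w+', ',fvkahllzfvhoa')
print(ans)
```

Matches: at [1:14] → 'fvkahllzfvhoa'.
`findall` yields the raw match text (1 of them) because the pattern has no groups.

['fvkahllzfvhoa']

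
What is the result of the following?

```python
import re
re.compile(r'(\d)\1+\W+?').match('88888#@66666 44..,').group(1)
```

'8'

The backreference `\1` re-matches whatever the first group consumed, character for character.
`match` is anchored at position 0; if the pattern doesn't fit there, it returns None.
The match spans [0:6] → '88888#'.
Captured: group 1 = '8'.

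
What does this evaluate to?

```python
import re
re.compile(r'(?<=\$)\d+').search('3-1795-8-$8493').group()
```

'8493'

The lookaround is zero-width — it requires the adjacent text to match without consuming it, so the asserted text isn't part of the match.
`re.search` scans for the first position where the pattern succeeds.
The match spans [10:14] → '8493'.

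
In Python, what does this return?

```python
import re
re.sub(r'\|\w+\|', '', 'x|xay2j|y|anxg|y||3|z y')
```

'xyy|z y'

`sub` substitutes '' at each match site.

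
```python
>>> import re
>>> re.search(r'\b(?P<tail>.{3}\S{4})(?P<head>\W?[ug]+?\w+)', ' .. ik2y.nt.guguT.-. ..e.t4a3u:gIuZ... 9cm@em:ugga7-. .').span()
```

Pattern: a word boundary (`\b`, zero-width); then exactly 3 of any character, then exactly 4 of a non-whitespace character (captured as 'tail'); then optionally a non-word character, then one or more of one of [ug] (lazy), then one or more of a word character (captured as 'head').
The match spans [4:17] → 'ik2y.nt.guguT'.

(4, 17)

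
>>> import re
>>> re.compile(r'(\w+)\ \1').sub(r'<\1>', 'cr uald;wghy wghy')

The backreference `\1` re-matches whatever the first group consumed, character for character.
Matches: at [8:17] → 'wghy wghy'.
Each match is replaced using the text its own group 1 captured.

'cr uald;<wghy>'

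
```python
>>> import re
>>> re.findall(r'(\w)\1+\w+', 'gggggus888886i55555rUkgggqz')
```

['g']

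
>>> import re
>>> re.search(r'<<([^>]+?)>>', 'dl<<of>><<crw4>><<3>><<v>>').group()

'<<of>>'

`search` walks the string left to right and returns the first match it finds.
The match spans [2:8] → '<<of>>'.
Captured: group 1 = 'of'.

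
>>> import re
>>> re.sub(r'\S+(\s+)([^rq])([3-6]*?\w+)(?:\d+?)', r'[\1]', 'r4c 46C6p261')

'[ ]'

Each match is replaced using the text its own group 1 captured.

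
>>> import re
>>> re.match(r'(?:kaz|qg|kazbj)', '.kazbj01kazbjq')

`match` is anchored at position 0; if the pattern doesn't fit there, it returns None.
Here position 0 doesn't satisfy it, so the call returns None.

None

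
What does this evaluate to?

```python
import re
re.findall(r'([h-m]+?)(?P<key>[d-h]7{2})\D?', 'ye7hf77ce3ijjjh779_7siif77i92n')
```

This matches one or more of a character in [h-m] (lazy) (captured); then a character in [d-h], then exactly 2 of a literal '7' (captured as 'key'); then optionally a non-digit.
Scanning left to right: at [3:8] match 'hf77c', groups = ('h', 'f77'); at [10:17] match 'ijjjh77', groups = ('ijjj', 'h77'); at [21:27] match 'iif77i', groups = ('ii', 'f77').
2 groups means each result is a tuple of 2 captured strings — 3 here.

[('h', 'f77'), ('ijjj', 'h77'), ('ii', 'f77')]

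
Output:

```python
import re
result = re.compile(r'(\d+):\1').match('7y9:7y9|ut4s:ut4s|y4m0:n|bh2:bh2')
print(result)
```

None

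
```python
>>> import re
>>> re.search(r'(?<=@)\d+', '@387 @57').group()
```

'387'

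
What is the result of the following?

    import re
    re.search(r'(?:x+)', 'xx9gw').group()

'xx'

The match spans [0:2] → 'xx'.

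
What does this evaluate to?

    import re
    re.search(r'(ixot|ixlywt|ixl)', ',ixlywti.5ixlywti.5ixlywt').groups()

('ixlywt',)

The regex engine tests alternatives in the order written; an earlier branch that matches wins even if a later one would match more.
`re.search` scans for the first position where the pattern succeeds.
The match spans [1:7] → 'ixlywt'.
Captured: group 1 = 'ixlywt'.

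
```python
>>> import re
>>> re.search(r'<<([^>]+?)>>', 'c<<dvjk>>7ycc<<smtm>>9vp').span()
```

The match spans [1:9] → '<<dvjk>>'.

(1, 9)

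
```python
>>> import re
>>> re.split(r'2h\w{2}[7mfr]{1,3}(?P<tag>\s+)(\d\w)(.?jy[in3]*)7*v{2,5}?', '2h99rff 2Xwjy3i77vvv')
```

['', ' ', '2X', 'wjy3i', 'v']

This matches the literal '2h', then exactly 2 of a word character, then 1 to 3 of one of [7mfr]; then one or more of whitespace (captured as 'tag'); then a digit, then a word character (captured); then optionally any character, then the literal 'jy', then zero or more of one of [in3] (captured); then zero or more of the literal '7', then 2 to 5 of a literal 'v' (lazy).
Matches to split on: at [0:19] → '2h99rff 2Xwjy3i77vv'.
The group in the pattern means `split` returns the separators' captures alongside the pieces.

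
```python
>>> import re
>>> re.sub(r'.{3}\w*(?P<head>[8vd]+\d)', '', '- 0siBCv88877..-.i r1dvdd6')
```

The pattern matches exactly 3 of any character, then zero or more of a word character; then one or more of one of [8vd], then a digit (captured as 'head').
Matches: at [0:12] → '- 0siBCv8887'; at [16:26] → '.i r1dvdd6'.
Every occurrence is swapped for ''.

'7..-'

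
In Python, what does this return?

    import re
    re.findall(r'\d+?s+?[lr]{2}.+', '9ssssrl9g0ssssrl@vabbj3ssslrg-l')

This matches one or more of a digit (lazy); then one or more of the literal 's' (lazy), then exactly 2 of one of [lr], then one or more of any character.
With no groups in the pattern, `findall` gives back each whole match — 1 here.

['9ssssrl9g0ssssrl@vabbj3ssslrg-l']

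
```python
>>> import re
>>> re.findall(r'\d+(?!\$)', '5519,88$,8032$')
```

Because the assertion is negative and zero-width, positions next to the forbidden text are skipped.
Scanning left to right: at [0:4] → '5519'; at [5:6] → '8'; at [9:12] → '803'.
No capturing groups, so `findall` returns the 3 full match strings.

['5519', '8', '803']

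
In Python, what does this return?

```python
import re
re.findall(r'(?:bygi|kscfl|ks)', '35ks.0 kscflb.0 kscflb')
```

Alternation isn't longest-match — the leftmost alternative that fits at this position is chosen.
Since nothing is captured, `findall` lists the 3 matched substrings directly.

['ks', 'kscfl', 'kscfl']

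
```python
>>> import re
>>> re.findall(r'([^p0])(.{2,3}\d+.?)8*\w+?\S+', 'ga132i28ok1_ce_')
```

`findall` packs the 2 group values into a tuple for every match.

[('g', 'a132i')]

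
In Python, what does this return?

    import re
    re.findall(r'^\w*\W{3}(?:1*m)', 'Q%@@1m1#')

['Q%@@1m']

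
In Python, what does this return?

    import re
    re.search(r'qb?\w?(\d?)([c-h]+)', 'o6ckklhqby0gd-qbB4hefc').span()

(7, 13)

The pattern matches a literal 'q'; then optionally a literal 'b', then optionally a word character; then optionally a digit (captured); then one or more of a character in [c-h] (captured).
The match spans [7:13] → 'qby0gd'.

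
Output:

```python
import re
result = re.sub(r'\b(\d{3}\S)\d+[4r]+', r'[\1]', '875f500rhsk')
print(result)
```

Pattern: a word boundary (`\b`, zero-width); then exactly 3 of a digit, then a non-whitespace character (captured); then one or more of a digit; then one or more of one of [4r].
Each match is replaced using the text its own group 1 captured.

[875f]hsk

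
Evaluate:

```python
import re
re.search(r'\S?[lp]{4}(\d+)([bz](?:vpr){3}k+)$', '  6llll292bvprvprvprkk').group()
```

The pattern matches optionally a non-whitespace character, then exactly 4 of one of [lp]; then one or more of a digit (captured); then one of [bz], then the literal 'vpr' repeated 3 times, then one or more of the literal 'k' (captured); then anchored at the end.
Unlike `match`, `search` isn't anchored — it looks for the pattern anywhere in the string.
The match spans [2:22] → '6llll292bvprvprvprkk'.
Captured: group 1 = '292', group 2 = 'bvprvprvprkk'.

'6llll292bvprvprvprkk'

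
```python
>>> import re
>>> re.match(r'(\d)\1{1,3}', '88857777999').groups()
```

('8',)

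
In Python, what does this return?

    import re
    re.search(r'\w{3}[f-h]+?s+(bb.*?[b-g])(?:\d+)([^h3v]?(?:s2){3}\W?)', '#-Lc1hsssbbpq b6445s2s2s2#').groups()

The match spans [2:26] → 'Lc1hsssbbpq b6445s2s2s2#'.
Captured: group 1 = 'bbpq b', group 2 = 's2s2s2#'.

('bbpq b', 's2s2s2#')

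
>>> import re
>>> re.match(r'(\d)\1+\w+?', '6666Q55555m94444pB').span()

(0, 5)

`match` is anchored at position 0; if the pattern doesn't fit there, it returns None.
The match spans [0:5] → '6666Q'.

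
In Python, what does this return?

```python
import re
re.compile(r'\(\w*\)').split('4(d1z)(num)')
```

Matches to split on: at [1:6] → '(d1z)'; at [6:11] → '(num)'.
The string is cut at each match, leaving 3 pieces.

['4', '', '']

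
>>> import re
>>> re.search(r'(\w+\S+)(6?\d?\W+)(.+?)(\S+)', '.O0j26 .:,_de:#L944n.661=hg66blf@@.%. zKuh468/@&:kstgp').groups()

('O0j26', ' .:,', '_', 'de:#L944n.661=hg66blf@@.%.')

Pattern: one or more of a word character, then one or more of a non-whitespace character (captured); then optionally the literal '6', then optionally a digit, then one or more of a non-word character (captured); then one or more of any character (lazy) (captured); then one or more of a non-whitespace character (captured).
A non-greedy quantifier consumes as few characters as it can — just enough that the remainder of the pattern still matches from where it stops; whatever follows it matches normally.
Unlike `match`, `search` isn't anchored — it looks for the pattern anywhere in the string.
The match spans [1:37] → 'O0j26 .:,_de:#L944n.661=hg66blf@@.%.'.
Captured: group 1 = 'O0j26', group 2 = ' .:,', group 3 = '_', group 4 = 'de:#L944n.661=hg66blf@@.%.'.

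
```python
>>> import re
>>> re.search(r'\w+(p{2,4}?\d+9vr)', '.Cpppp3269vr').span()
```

The pattern matches one or more of a word character; then 2 to 4 of the literal 'p' (lazy), then one or more of a digit, then the literal '9vr' (captured).
`re.search` tries every starting position until one works.
The match spans [1:12] → 'Cpppp3269vr'.
Captured: group 1 = 'pp3269vr'.

(1, 12)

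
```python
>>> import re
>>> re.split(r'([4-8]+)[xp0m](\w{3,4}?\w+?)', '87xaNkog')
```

The pattern matches one or more of a character in [4-8] (captured); then one of [xp0m]; then 3 to 4 of a word character (lazy), then one or more of a word character (lazy) (captured).
With the lazy modifier that quantifier settles for the fewest repetitions that let the rest of the pattern succeed (the atoms after it are unaffected and can still be greedy).
Matches to split on: at [0:7] → '87xaNko'.
With a capturing group present, the delimiter's captured portion is kept in the result list.

['', '87', 'aNko', 'g']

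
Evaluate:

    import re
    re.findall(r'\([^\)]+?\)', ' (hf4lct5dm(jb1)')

Walking the string: at [1:16] → '(hf4lct5dm(jb1)'.
Since nothing is captured, `findall` lists the 1 matched substring directly.

['(hf4lct5dm(jb1)']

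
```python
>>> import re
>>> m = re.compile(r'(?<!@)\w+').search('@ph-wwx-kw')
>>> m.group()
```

'h'

The negative lookahead/lookbehind blocks any match where the forbidden context is present.
The match spans [2:3] → 'h'.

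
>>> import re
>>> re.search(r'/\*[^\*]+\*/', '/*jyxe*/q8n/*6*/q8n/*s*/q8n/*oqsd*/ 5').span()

(0, 8)

`re.search` tries every starting position until one works.
The match spans [0:8] → '/*jyxe*/'.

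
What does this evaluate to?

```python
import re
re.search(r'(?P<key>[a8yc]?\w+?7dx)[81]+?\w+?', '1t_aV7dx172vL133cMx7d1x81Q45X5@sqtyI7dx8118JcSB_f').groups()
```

('1t_aV7dx',)

The match spans [0:10] → '1t_aV7dx17'.
Captured: group 1 = '1t_aV7dx'.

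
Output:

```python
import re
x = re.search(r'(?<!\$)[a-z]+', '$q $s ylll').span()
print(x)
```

(6, 10)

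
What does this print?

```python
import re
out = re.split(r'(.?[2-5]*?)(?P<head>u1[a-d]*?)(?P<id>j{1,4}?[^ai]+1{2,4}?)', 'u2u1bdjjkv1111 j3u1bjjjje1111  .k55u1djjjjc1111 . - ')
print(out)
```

['', 'u2', 'u1bd', 'jjkv1111 j3u1bjjjje1111  .k55u1djjjjc1111', ' . - ']

The group in the pattern means `split` returns the separators' captures alongside the pieces.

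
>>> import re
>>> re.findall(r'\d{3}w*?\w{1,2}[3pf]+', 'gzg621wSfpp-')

['621wSfpp']

Pattern: exactly 3 of a digit, then zero or more of the literal 'w' (lazy), then 1 to 2 of a word character; then one or more of one of [3pf].
Walking the string: at [3:11] → '621wSfpp'.
With no groups in the pattern, `findall` gives back each whole match — 1 here.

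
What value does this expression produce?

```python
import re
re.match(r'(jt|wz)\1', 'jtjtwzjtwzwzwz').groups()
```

('jt',)

The match spans [0:4] → 'jtjt'.
Captured: group 1 = 'jt'.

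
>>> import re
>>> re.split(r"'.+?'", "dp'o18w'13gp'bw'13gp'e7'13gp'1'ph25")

['dp', '13gp', '13gp', '13gp', 'ph25']

Lazy quantifiers expand one character at a time until the remainder of the pattern can match.
Matches to split on: at [2:8] → "'o18w'"; at [12:16] → "'bw'"; at [20:24] → "'e7'"; at [28:31] → "'1'".
Splitting on the pattern gives 5 pieces.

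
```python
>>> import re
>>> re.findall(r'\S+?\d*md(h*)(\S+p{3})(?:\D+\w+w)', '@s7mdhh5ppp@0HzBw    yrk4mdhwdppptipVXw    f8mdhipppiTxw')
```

Pattern: one or more of a non-whitespace character (lazy); then zero or more of a digit, then the literal 'md'; then zero or more of a literal 'h' (captured); then one or more of a non-whitespace character, then exactly 3 of a literal 'p' (captured); then one or more of a non-digit, then one or more of a word character, then a literal 'w' (non-capturing group).
Walking the string: at [0:17] match '@s7mdhh5ppp@0HzBw', groups = ('hh', '5ppp'); at [21:56] match 'yrk4mdhwdppptipVXw    f8mdhipppiTxw', groups = ('h', 'wdppp').
With 2 capturing groups, `findall` returns a 2-tuple per match.

[('hh', '5ppp'), ('h', 'wdppp')]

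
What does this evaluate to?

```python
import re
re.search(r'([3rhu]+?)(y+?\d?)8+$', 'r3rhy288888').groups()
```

('r3rh', 'y2')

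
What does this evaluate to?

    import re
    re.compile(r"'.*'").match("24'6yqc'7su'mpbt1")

`re.match` only tries the pattern at the start of the string.
Here the pattern fails at index 0, so the call returns None.

None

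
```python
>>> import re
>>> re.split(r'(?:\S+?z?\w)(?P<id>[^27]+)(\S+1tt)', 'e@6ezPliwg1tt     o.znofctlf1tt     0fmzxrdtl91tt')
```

This matches one or more of a non-whitespace character (lazy), then optionally a literal 'z', then a word character (non-capturing group); then one or more of any character except [27] (captured as 'id'); then one or more of a non-whitespace character, then the literal '1tt' (captured).
Matches to split on: at [0:49] → 'e@6ezPliwg1tt     o.znofctlf1tt     0fmzxrdtl91tt'.
Because the pattern has a capturing group, `split` also inserts each captured text between the pieces.

['', 'ezPliwg1tt     o.znofctlf1tt     0fmzxrdtl', '91tt', '']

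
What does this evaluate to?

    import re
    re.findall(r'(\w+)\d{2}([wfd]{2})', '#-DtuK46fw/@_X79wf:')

[('DtuK', 'fw'), ('_X', 'wf')]

This matches one or more of a word character (captured); then exactly 2 of a digit; then exactly 2 of one of [wfd] (captured).
Walking the string: at [2:10] match 'DtuK46fw', groups = ('DtuK', 'fw'); at [12:18] match '_X79wf', groups = ('_X', 'wf').
2 groups means each result is a tuple of 2 captured strings — 2 here.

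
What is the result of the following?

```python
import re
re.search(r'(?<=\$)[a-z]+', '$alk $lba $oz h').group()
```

'alk'

The lookaround is zero-width — it requires the adjacent text to match without consuming it, so the asserted text isn't part of the match.
`re.search` tries every starting position until one works.
The match spans [1:4] → 'alk'.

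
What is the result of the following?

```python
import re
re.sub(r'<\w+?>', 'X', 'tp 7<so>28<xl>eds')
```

Matches: at [4:8] → '<so>'; at [10:14] → '<xl>'.
Every occurrence is swapped for 'X'.

'tp 7X28Xeds'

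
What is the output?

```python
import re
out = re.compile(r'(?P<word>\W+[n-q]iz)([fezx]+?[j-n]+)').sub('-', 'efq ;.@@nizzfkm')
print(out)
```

This matches one or more of a non-word character, then a character in [n-q], then the literal 'iz' (captured as 'word'); then one or more of one of [fezx] (lazy), then one or more of a character in [j-n] (captured).
Each match is replaced by '-'.

efq-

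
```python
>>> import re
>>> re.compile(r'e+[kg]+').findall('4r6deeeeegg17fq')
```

['eeeeegg']

Since nothing is captured, `findall` lists the 1 matched substring directly.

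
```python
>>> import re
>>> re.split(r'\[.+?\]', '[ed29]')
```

['', '']

Matches to split on: at [0:6] → '[ed29]'.
`split` removes every match and returns the 2 fragments in between.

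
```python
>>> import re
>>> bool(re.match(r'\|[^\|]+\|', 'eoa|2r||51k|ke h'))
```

False

With `match`, the pattern is implicitly anchored at the beginning.
Here position 0 doesn't satisfy it, so the call returns None, and `bool(None)` is False.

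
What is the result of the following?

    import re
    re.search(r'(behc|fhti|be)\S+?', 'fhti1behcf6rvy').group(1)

The match spans [0:5] → 'fhti1'.
Captured: group 1 = 'fhti'.

'fhti'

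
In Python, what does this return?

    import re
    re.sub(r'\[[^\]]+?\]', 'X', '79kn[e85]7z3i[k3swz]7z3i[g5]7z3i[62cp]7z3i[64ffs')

'79knX7z3iX7z3iX7z3iX7z3i[64ffs'

Every occurrence is swapped for 'X'.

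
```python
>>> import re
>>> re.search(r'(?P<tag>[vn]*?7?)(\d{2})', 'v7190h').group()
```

The match spans [0:4] → 'v719'.

'v719'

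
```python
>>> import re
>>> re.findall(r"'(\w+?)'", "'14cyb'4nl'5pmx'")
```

['14cyb', '5pmx']

Matches: at [0:7] match "'14cyb'", group 1 = '14cyb'; at [10:16] match "'5pmx'", group 1 = '5pmx'.
With a single group, `findall` returns only what that group captured — 2 items.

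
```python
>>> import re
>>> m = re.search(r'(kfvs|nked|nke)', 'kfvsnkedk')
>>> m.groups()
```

Unlike `match`, `search` isn't anchored — it looks for the pattern anywhere in the string.
The match spans [0:4] → 'kfvs'.
Captured: group 1 = 'kfvs'.

('kfvs',)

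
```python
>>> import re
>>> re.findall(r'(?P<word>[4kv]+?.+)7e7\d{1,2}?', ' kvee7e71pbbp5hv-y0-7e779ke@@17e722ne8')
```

The pattern matches one or more of one of [4kv] (lazy), then one or more of any character (captured as 'word'); then the literal '7e7', then 1 to 2 of a digit (lazy).
Scanning left to right: at [1:34] match 'kvee7e71pbbp5hv-y0-7e779ke@@17e72', group 1 = 'kvee7e71pbbp5hv-y0-7e779ke@@1'.
With a single group, `findall` returns only what that group captured — 1 item.

['kvee7e71pbbp5hv-y0-7e779ke@@1']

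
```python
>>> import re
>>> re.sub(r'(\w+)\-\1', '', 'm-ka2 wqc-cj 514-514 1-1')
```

The backreference `\1` re-matches whatever the first group consumed, character for character.
Every occurrence is swapped for ''.

'm-ka2 wqj  '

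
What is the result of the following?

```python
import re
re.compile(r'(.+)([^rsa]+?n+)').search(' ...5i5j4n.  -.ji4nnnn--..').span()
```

Pattern: one or more of any character (captured); then one or more of any character except [rsa] (lazy), then one or more of the literal 'n' (captured).
`re.search` tries every starting position until one works.
The match spans [0:22] → ' ...5i5j4n.  -.ji4nnnn'.
Captured: group 1 = ' ...5i5j4n.  -.ji4nn', group 2 = 'nn'.

(0, 22)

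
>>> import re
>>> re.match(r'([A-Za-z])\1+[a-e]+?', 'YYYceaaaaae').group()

'YYYc'

`\1` is not a pattern — it's the concrete string captured by group 1, re-applied verbatim.
`re.match` won't scan ahead — the pattern has to work from the very first character.
The match spans [0:4] → 'YYYc'.
Captured: group 1 = 'Y'.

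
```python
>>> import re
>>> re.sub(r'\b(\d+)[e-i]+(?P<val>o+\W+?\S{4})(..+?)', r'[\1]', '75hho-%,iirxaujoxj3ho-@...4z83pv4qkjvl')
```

'[75]aujoxj3ho-@...4z83pv4qkjvl'

Lazy quantifiers expand one character at a time until the remainder of the pattern can match.
The replacement refers to a captured group, so each match is rewritten using its own captured text.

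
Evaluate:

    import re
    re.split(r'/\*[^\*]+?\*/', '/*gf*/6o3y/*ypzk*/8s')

['', '6o3y', '8s']

Matches to split on: at [0:6] → '/*gf*/'; at [10:18] → '/*ypzk*/'.
The string is cut at each match, leaving 3 pieces.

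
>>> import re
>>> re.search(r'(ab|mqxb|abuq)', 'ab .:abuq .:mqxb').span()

`re.search` tries every starting position until one works.
The match spans [0:2] → 'ab'.
Captured: group 1 = 'ab'.

(0, 2)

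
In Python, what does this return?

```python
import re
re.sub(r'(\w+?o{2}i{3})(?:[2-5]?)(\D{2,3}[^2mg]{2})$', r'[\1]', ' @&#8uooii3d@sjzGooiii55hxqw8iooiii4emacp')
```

' @&#8uooii3d@[sjzGooiii55hxqw8iooiii]'

This matches one or more of a word character (lazy), then exactly 2 of the literal 'o', then exactly 3 of a literal 'i' (captured); then optionally a character in [2-5] (non-capturing group); then 2 to 3 of a non-digit, then exactly 2 of any character except [2mg] (captured); then anchored at the end.
Matches: at [13:41] → 'sjzGooiii55hxqw8iooiii4emacp'.
Each match is replaced using the text its own group 1 captured.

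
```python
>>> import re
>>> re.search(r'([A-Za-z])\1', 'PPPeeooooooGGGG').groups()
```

The backreference `\1` re-matches whatever the first group consumed, character for character.
Unlike `match`, `search` isn't anchored — it looks for the pattern anywhere in the string.
The match spans [0:2] → 'PP'.
Captured: group 1 = 'P'.

('P',)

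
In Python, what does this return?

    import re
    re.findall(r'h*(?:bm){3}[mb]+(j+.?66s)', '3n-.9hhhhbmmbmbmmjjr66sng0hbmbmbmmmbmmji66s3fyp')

['ji66s']

Pattern: zero or more of the literal 'h', then the literal 'bm' repeated 3 times; then one or more of one of [mb]; then one or more of the literal 'j', then optionally any character, then the literal '66s' (captured).
Scanning left to right: at [26:43] match 'hbmbmbmmmbmmji66s', group 1 = 'ji66s'.
`findall` collects group 1 from the one match (1 total).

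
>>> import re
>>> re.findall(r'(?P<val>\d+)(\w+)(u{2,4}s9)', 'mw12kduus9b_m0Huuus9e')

[('12', 'kduus9b_m0Hu', 'uus9')]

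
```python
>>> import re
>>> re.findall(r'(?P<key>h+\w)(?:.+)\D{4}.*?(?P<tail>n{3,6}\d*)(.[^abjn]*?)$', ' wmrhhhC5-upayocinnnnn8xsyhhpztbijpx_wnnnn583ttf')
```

The pattern matches one or more of the literal 'h', then a word character (captured as 'key'); then one or more of any character (non-capturing group); then exactly 4 of a non-digit, then zero or more of any character (lazy); then 3 to 6 of the literal 'n', then zero or more of a digit (captured as 'tail'); then any character, then zero or more of any character except [abjn] (lazy) (captured); then anchored at the end.
3 groups means the one result is a tuple of 3 captured strings — 1 here.

[('hhhC', 'nnn583', 'ttf')]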